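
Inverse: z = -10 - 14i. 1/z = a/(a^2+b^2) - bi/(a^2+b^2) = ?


|z|^2 = 100+196 = 296
1/z = (-10 + 14i)/296

1/z = -0.0338 + 0.0473i


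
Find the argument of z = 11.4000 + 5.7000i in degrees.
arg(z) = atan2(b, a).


Re = 11.4, Im = 5.7
arg = atan2(5.7, 11.4) = 26.5651 degrees

arg(z) = 26.5651 degrees


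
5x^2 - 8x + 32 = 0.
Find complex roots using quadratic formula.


disc = (-8)^2 - 4*5*32 = 64 - 640 = -576
sqrt(|disc|) = sqrt(576) = 24.0000
Real part = 8/(2*5) = 0.8000
Imag part = 24.0000/(2*5) = 2.4000

0.8000 ± 2.4000i


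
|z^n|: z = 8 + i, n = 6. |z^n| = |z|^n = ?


|z| = sqrt(64+1) = sqrt(65) = 8.0623
|z^6| = |z|^6 = (sqrt(65))^6 = 65^3 = 274625

|z^6| = 274625


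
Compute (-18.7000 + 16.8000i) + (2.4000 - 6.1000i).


Real: -18.7 + 2.4 = -16.3
Imag: 16.8 - 6.1 = 10.7

-16.3000 + 10.7000i


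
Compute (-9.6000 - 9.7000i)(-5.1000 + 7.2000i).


Real = -9.6*(-5.1) - (-9.7)*7.2 = 48.96 - (-69.84) = 118.8
Imag = -9.6*7.2 - (5.1)*(-9.7) = -69.12 + 49.47 = -19.65

118.8000 - 19.6500i


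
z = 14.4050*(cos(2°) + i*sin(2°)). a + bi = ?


a = 14.4050*cos(2°) = 14.4050*0.99939 = 14.3962
b = 14.4050*sin(2°) = 14.4050*0.0349 = 0.5027

14.3962 + 0.5027i


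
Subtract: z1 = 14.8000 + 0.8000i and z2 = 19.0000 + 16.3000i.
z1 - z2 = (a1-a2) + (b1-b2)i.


Real: 14.8 - 19 = -4.2
Imag: 0.8 - 16.3 = -15.5

-4.2000 - 15.5000i


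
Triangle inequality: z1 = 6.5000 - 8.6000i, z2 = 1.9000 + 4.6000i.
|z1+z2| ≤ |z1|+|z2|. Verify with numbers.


|z1| = sqrt(6.5^2 + (-8.6)^2) = sqrt(116.21) = 10.7801
|z2| = sqrt(1.9^2 + 4.6^2) = sqrt(24.77) = 4.9769
z1+z2 = 8.4000 - 4.0000i
|z1+z2| = sqrt(86.56) = 9.3038
|z1|+|z2| = 10.7801 + 4.9769 = 15.7570

|z1+z2| = 9.3038 ≤ |z1|+|z2| = 15.7570 (verified)


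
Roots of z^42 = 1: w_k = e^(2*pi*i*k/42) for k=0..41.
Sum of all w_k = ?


The sum of all 42th roots of unity is 0.
Geometric series: (1 - w^42)/(1 - w) = (1-1)/(1-w) = 0 since w^42 = 1, w ≠ 1.
Alternatively: coefficient of z^41 in z^42 - 1 is 0.

0


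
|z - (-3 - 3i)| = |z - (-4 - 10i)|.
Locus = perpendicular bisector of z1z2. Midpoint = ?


Equal distances means the locus is the perpendicular bisector of z1 and z2.
Midpoint = ((-3+(-4))/2, (-3+(-10))/2) = (-3.5000, -6.5000)

Perpendicular bisector through (-3.5000, -6.5000)


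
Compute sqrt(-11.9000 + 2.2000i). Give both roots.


|z| = sqrt(141.61+4.84) = 12.1017
sqrt((|z|+a)/2) = sqrt((12.1017+(-11.9))/2) = sqrt(0.1008) = 0.3175
sqrt((|z|-a)/2) = sqrt((12.1017-(-11.9))/2) = sqrt(12.0008) = 3.4642

±(0.3175 + 3.4642i) i.e. 0.3175 + 3.4642i and -0.3175 - 3.4642i


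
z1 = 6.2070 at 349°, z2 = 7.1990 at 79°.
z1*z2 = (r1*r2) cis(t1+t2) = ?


r = 6.2070 * 7.1990 = 44.6842
theta = 349° + 79° = 428° = 68° (mod 360)

44.6842 cis(68°)


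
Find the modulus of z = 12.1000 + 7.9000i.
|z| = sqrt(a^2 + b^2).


|z| = sqrt(12.1^2 + 7.9^2) = sqrt(146.41 + 62.41) = sqrt(208.82) = 14.4506

|z| = 14.4506


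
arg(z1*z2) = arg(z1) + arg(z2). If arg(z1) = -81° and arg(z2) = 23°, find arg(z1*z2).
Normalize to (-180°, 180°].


arg(z1*z2) = -81° + 23° = -58°
Normalized to (-180°, 180°]: -58°

-58°


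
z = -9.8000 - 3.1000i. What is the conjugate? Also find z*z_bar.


z_bar = -9.8000 + 3.1000i
z*z_bar = (-9.8)^2 + (-3.1)^2 = 96.04 + 9.61 = 105.65

z_bar = -9.8000 + 3.1000i, z*z_bar = 105.65


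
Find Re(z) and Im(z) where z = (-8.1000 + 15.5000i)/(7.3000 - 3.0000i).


Multiply by conjugate: (-8.1000 + 15.5000i)(7.3000 + 3.0000i) / (7.3^2 + (-3)^2)
Numerator real = -8.1*7.3 + 15.5*(-3) = -105.63
Numerator imag = 15.5*7.3 - (-8.1)*(-3) = 88.85
Denominator = 62.29
Re(z) = -105.63/62.29 = -1.6958
Im(z) = 88.85/62.29 = 1.4264

Re(z) = -1.6958, Im(z) = 1.4264


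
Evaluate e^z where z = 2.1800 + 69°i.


e^2.1800 = 8.8463
cos(69°) = 0.35837
sin(69°) = 0.93358
Real = 8.8463*0.35837 = 3.1702
Imag = 8.8463*0.93358 = 8.2587

3.1702 + 8.2587i


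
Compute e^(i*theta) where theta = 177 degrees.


cos(177°) = -0.9986
sin(177°) = 0.0523

e^(i*177°) = -0.9986 + 0.0523i


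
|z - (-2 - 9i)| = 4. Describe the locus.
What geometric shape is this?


|z - z0| = r is a circle with center z0 and radius r.
Center = (-2, -9), radius = 4

Circle with center (-2, -9) and radius 4


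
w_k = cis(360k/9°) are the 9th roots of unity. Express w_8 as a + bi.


Angle = 360*8/9 = 320°
a = cos(320°) = 0.7660
b = sin(320°) = -0.6428

0.7660 - 0.6428i


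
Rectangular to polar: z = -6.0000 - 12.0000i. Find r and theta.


r = sqrt(36+144) = sqrt(180) = 13.4164
theta = atan2(-12, -6) = -116.5651 degrees

r = 13.4164, theta = -116.5651 degrees


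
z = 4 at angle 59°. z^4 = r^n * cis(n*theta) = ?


r^4 = 4^4 = 256
n*theta = 4*59° = 236° = 236° (mod 360)
a = 256*cos(236°) = -143.1534
b = 256*sin(236°) = -212.2336

256 cis(236°) = -143.1534 - 212.2336i


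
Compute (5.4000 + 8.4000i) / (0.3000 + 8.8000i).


Conjugate of z2 = 0.3000 - 8.8000i
Numerator: (5.4000 + 8.4000i)(0.3000 - 8.8000i) = 75.5400 - 45.0000i
Denominator: 0.3^2 + 8.8^2 = 77.53
Result = (75.5400 - 45.0000i)/77.53

0.9743 - 0.5804i


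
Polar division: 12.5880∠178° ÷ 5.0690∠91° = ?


r = 12.5880 / 5.0690 = 2.4833
theta = 178° - 91° = 87° = 87° (mod 360)

2.4833 cis(87°)


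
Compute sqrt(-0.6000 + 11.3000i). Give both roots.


|z| = sqrt(0.36+127.69) = 11.3159
sqrt((|z|+a)/2) = sqrt((11.3159+(-0.6))/2) = sqrt(5.3580) = 2.3147
sqrt((|z|-a)/2) = sqrt((11.3159-(-0.6))/2) = sqrt(5.9580) = 2.4409

±(2.3147 + 2.4409i) i.e. 2.3147 + 2.4409i and -2.3147 - 2.4409i


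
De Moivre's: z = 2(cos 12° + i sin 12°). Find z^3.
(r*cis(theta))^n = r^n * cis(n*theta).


r^3 = 2^3 = 8
n*theta = 3*12° = 36° = 36° (mod 360)
a = 8*cos(36°) = 6.4721
b = 8*sin(36°) = 4.7023

8 cis(36°) = 6.4721 + 4.7023i


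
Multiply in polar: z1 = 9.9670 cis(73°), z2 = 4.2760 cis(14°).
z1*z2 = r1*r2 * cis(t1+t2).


r = 9.9670 * 4.2760 = 42.6189
theta = 73° + 14° = 87° = 87° (mod 360)

42.6189 cis(87°)


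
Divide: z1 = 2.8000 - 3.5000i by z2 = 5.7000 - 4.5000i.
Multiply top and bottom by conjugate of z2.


Conjugate of z2 = 5.7000 + 4.5000i
Numerator: (2.8000 - 3.5000i)(5.7000 + 4.5000i) = 31.7100 - 7.3500i
Denominator: 5.7^2 + (-4.5)^2 = 52.74
Result = (31.7100 - 7.3500i)/52.74

0.6013 - 0.1394i


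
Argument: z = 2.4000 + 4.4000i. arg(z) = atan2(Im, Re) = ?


Re = 2.4, Im = 4.4
arg = atan2(4.4, 2.4) = 61.3895 degrees

arg(z) = 61.3895 degrees


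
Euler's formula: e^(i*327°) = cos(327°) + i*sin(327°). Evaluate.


cos(327°) = 0.8387
sin(327°) = -0.5446

e^(i*327°) = 0.8387 - 0.5446i


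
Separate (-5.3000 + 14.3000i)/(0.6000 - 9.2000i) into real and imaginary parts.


Multiply by conjugate: (-5.3000 + 14.3000i)(0.6000 + 9.2000i) / (0.6^2 + (-9.2)^2)
Numerator real = -5.3*0.6 + 14.3*(-9.2) = -134.74
Numerator imag = 14.3*0.6 - (-5.3)*(-9.2) = -40.18
Denominator = 85
Re(z) = -134.74/85 = -1.5852
Im(z) = -40.18/85 = -0.4727

Re(z) = -1.5852, Im(z) = -0.4727


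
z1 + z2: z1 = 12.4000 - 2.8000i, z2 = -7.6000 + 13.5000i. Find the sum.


Real: 12.4 - 7.6 = 4.8
Imag: -2.8 + 13.5 = 10.7

4.8000 + 10.7000i


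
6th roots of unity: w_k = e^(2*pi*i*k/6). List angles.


The 6th roots of unity are cis(360k/6°) for k=0..5
Angle step = 360/6 = 60°
Primitive root: cis(60°)
Primitive root = 0.5000 + 0.8660i

6 roots at angles: 0°, 60°, 120°, 180°, 240°, 300°


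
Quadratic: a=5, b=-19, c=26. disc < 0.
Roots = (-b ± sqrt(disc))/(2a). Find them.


disc = (-19)^2 - 4*5*26 = 361 - 520 = -159
sqrt(|disc|) = sqrt(159) = 12.6095
Real part = 19/(2*5) = 1.9000
Imag part = 12.6095/(2*5) = 1.2610

1.9000 ± 1.2610i


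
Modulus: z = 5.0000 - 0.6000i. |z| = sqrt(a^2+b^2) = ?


|z| = sqrt(5^2 + (-0.6)^2) = sqrt(25 + 0.36) = sqrt(25.36) = 5.0359

|z| = 5.0359


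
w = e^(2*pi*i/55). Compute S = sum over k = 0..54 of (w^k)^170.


The roots are w_k = w^k with w = e^(2*pi*i/55), and (w^k)^170 = (w^170)^k.
So S = 1 + u + u^2 + ... + u^(54) with u = w^170.
170 = 3*55 + 5, so 170 is not a multiple of 55: u = (w^55)^3 * w^5 = w^5 ≠ 1 (w is a primitive 55th root), while u^55 = (w^55)^170 = 1.
Geometric series: S = (1 - u^55)/(1 - u) = (1 - 1)/(1 - u) = 0

S = 0


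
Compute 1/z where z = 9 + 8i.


|z|^2 = 81+64 = 145
1/z = (9 - 8i)/145

1/z = 0.0621 - 0.0552i


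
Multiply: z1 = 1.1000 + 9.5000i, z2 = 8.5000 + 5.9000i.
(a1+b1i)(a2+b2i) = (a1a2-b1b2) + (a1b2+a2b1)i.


Real = 1.1*8.5 - 9.5*5.9 = 9.35 - 56.05 = -46.7
Imag = 1.1*5.9 + 8.5*9.5 = 6.49 + 80.75 = 87.24

-46.7000 + 87.2400i


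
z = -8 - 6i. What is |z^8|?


|z| = sqrt(64+36) = sqrt(100) = 10
|z^8| = |z|^8 = 10^8 = 100000000

|z^8| = 100000000


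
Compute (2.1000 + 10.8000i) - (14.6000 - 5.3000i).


Real: 2.1 - 14.6 = -12.5
Imag: 10.8 + 5.3 = 16.1

-12.5000 + 16.1000i


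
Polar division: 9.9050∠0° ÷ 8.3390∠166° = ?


r = 9.9050 / 8.3390 = 1.1878
theta = 0° - 166° = -166° = 194° (mod 360)

1.1878 cis(194°)


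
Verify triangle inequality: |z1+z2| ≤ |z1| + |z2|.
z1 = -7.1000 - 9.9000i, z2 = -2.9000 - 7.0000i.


|z1| = sqrt((-7.1)^2 + (-9.9)^2) = sqrt(148.42) = 12.1828
|z2| = sqrt((-2.9)^2 + (-7)^2) = sqrt(57.41) = 7.5769
z1+z2 = -10.0000 - 16.9000i
|z1+z2| = sqrt(385.61) = 19.6370
|z1|+|z2| = 12.1828 + 7.5769 = 19.7597

|z1+z2| = 19.6370 ≤ |z1|+|z2| = 19.7597 (verified)


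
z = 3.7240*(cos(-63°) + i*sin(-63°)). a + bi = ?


a = 3.7240*cos(-63°) = 3.7240*0.454 = 1.6907
b = 3.7240*sin(-63°) = 3.7240*(-0.891) = -3.3181

1.6907 - 3.3181i


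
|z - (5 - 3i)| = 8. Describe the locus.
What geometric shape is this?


|z - z0| = r is a circle with center z0 and radius r.
Center = (5, -3), radius = 8

Circle with center (5, -3) and radius 8


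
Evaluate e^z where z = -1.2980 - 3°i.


e^-1.2980 = 0.2731
cos(-3°) = 0.9986
sin(-3°) = -0.0523
Real = 0.2731*0.9986 = 0.2727
Imag = 0.2731*(-0.0523) = -0.0143

0.2727 - 0.0143i


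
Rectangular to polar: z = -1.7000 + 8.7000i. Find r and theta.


r = sqrt(2.89+75.69) = sqrt(78.58) = 8.8645
theta = atan2(8.7, -1.7) = 101.0564 degrees

r = 8.8645, theta = 101.0564 degrees


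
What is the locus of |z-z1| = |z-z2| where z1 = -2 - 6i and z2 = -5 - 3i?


Equal distances means the locus is the perpendicular bisector of z1 and z2.
Midpoint = ((-2+(-5))/2, (-6+(-3))/2) = (-3.5000, -4.5000)

Perpendicular bisector through (-3.5000, -4.5000)


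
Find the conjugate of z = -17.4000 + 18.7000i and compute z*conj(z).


z_bar = -17.4000 - 18.7000i
z*z_bar = (-17.4)^2 + 18.7^2 = 302.76 + 349.69 = 652.45

z_bar = -17.4000 - 18.7000i, z*z_bar = 652.45


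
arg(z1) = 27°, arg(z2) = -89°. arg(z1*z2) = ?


arg(z1*z2) = 27° - 89° = -62°
Normalized to (-180°, 180°]: -62°

-62°


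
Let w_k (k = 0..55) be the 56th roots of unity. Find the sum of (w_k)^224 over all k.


The roots are w_k = w^k with w = e^(2*pi*i/56), and (w^k)^224 = (w^224)^k.
So S = 1 + u + u^2 + ... + u^(55) with u = w^224.
224 = 4*56 + 0, so 224 is a multiple of 56 and u = (w^56)^4 = 1.
Every one of the 56 terms equals 1: S = 56

S = 56


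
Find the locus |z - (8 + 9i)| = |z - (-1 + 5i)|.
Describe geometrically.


Equal distances means the locus is the perpendicular bisector of z1 and z2.
Midpoint = ((8+(-1))/2, (9+5)/2) = (3.5000, 7.0000)

Perpendicular bisector through (3.5000, 7.0000)


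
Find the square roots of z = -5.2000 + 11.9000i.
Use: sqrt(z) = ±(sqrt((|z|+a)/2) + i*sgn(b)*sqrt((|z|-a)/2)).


|z| = sqrt(27.04+141.61) = 12.9865
sqrt((|z|+a)/2) = sqrt((12.9865+(-5.2))/2) = sqrt(3.8933) = 1.9731
sqrt((|z|-a)/2) = sqrt((12.9865-(-5.2))/2) = sqrt(9.0933) = 3.0155

±(1.9731 + 3.0155i) i.e. 1.9731 + 3.0155i and -1.9731 - 3.0155i


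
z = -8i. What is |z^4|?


|z| = sqrt(0+64) = sqrt(64) = 8
|z^4| = |z|^4 = 8^4 = 4096

|z^4| = 4096


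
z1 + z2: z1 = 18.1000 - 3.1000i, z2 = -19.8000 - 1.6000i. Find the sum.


Real: 18.1 - 19.8 = -1.7
Imag: -3.1 - 1.6 = -4.7

-1.7000 - 4.7000i


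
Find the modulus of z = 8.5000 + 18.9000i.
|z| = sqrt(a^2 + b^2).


|z| = sqrt(8.5^2 + 18.9^2) = sqrt(72.25 + 357.21) = sqrt(429.46) = 20.7234

|z| = 20.7234


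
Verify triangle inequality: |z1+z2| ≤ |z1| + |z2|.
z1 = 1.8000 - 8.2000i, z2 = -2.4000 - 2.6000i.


|z1| = sqrt(1.8^2 + (-8.2)^2) = sqrt(70.48) = 8.3952
|z2| = sqrt((-2.4)^2 + (-2.6)^2) = sqrt(12.52) = 3.5384
z1+z2 = -0.6000 - 10.8000i
|z1+z2| = sqrt(117) = 10.8167
|z1|+|z2| = 8.3952 + 3.5384 = 11.9336

|z1+z2| = 10.8167 ≤ |z1|+|z2| = 11.9336 (verified)


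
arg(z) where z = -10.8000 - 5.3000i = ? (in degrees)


Re = -10.8, Im = -5.3
arg = atan2(-5.3, -10.8) = -153.8609 degrees

arg(z) = -153.8609 degrees


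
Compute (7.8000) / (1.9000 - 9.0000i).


Conjugate of z2 = 1.9000 + 9.0000i
Numerator: (7.8000)(1.9000 + 9.0000i) = 14.8200 + 70.2000i
Denominator: 1.9^2 + (-9)^2 = 84.61
Result = (14.8200 + 70.2000i)/84.61

0.1752 + 0.8297i


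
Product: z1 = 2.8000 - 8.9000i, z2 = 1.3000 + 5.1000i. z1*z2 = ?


Real = 2.8*1.3 - (-8.9)*5.1 = 3.64 - (-45.39) = 49.03
Imag = 2.8*5.1 + 1.3*(-8.9) = 14.28 - (11.57) = 2.71

49.0300 + 2.7100i


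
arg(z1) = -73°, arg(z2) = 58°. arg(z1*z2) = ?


arg(z1*z2) = -73° + 58° = -15°
Normalized to (-180°, 180°]: -15°

-15°


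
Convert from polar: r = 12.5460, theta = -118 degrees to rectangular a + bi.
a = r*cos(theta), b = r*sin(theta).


a = 12.5460*cos(-118°) = 12.5460*(-0.46947) = -5.8900
b = 12.5460*sin(-118°) = 12.5460*(-0.88295) = -11.0775

-5.8900 - 11.0775i


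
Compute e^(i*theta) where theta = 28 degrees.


cos(28°) = 0.8829
sin(28°) = 0.4695

e^(i*28°) = 0.8829 + 0.4695i


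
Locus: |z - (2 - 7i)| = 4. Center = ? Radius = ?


|z - z0| = r is a circle with center z0 and radius r.
Center = (2, -7), radius = 4

Circle with center (2, -7) and radius 4


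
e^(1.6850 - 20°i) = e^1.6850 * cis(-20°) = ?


e^1.6850 = 5.39245
cos(-20°) = 0.93969
sin(-20°) = -0.34202
Real = 5.39245*0.93969 = 5.0672
Imag = 5.39245*(-0.34202) = -1.8443

5.0672 - 1.8443i


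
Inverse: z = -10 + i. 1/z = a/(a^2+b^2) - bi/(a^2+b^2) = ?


|z|^2 = 100+1 = 101
1/z = (-10 - 1i)/101

1/z = -0.0990 - 0.0099i


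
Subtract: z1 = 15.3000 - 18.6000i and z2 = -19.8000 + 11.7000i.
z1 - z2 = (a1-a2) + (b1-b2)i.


Real: 15.3 + 19.8 = 35.1
Imag: -18.6 - 11.7 = -30.3

35.1000 - 30.3000i


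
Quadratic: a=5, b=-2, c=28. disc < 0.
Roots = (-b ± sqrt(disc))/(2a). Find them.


disc = (-2)^2 - 4*5*28 = 4 - 560 = -556
sqrt(|disc|) = sqrt(556) = 23.5797
Real part = 2/(2*5) = 0.2000
Imag part = 23.5797/(2*5) = 2.3580

0.2000 ± 2.3580i


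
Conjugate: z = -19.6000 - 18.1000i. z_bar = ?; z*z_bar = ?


z_bar = -19.6000 + 18.1000i
z*z_bar = (-19.6)^2 + (-18.1)^2 = 384.16 + 327.61 = 711.77

z_bar = -19.6000 + 18.1000i, z*z_bar = 711.77


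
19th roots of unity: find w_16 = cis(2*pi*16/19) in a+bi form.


Angle = 360*16/19 = 303.1579°
a = cos(303.1579°) = 0.5469
b = sin(303.1579°) = -0.8372

0.5469 - 0.8372i


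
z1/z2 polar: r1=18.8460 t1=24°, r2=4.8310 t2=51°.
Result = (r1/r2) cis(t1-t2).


r = 18.8460 / 4.8310 = 3.9011
theta = 24° - 51° = -27° = 333° (mod 360)

3.9011 cis(333°)


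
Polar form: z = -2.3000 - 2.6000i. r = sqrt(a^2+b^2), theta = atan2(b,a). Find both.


r = sqrt(5.29+6.76) = sqrt(12.05) = 3.4713
theta = atan2(-2.6, -2.3) = -131.4965 degrees

r = 3.4713, theta = -131.4965 degrees


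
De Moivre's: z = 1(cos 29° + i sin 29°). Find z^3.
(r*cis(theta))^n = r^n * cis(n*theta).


r^3 = 1^3 = 1
n*theta = 3*29° = 87° = 87° (mod 360)
a = 1*cos(87°) = 0.0523
b = 1*sin(87°) = 0.9986

1 cis(87°) = 0.0523 + 0.9986i


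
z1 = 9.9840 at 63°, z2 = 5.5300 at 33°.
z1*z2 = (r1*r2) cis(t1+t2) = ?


r = 9.9840 * 5.5300 = 55.2115
theta = 63° + 33° = 96° = 96° (mod 360)

55.2115 cis(96°)


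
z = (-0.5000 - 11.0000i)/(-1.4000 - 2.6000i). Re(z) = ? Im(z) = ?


Multiply by conjugate: (-0.5000 - 11.0000i)(-1.4000 + 2.6000i) / ((-1.4)^2 + (-2.6)^2)
Numerator real = -0.5*(-1.4) - (11)*(-2.6) = 29.3
Numerator imag = -11*(-1.4) - (-0.5)*(-2.6) = 14.1
Denominator = 8.72
Re(z) = 29.3/8.72 = 3.3601
Im(z) = 14.1/8.72 = 1.6170

Re(z) = 3.3601, Im(z) = 1.6170


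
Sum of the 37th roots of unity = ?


The sum of all 37th roots of unity is 0.
Geometric series: (1 - w^37)/(1 - w) = (1-1)/(1-w) = 0 since w^37 = 1, w ≠ 1.
Alternatively: coefficient of z^36 in z^37 - 1 is 0.

0


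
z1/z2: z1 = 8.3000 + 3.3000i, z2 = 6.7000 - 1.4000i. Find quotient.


Conjugate of z2 = 6.7000 + 1.4000i
Numerator: (8.3000 + 3.3000i)(6.7000 + 1.4000i) = 50.9900 + 33.7300i
Denominator: 6.7^2 + (-1.4)^2 = 46.85
Result = (50.9900 + 33.7300i)/46.85

1.0884 + 0.7200i


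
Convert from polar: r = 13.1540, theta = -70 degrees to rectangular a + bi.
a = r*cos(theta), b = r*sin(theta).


a = 13.1540*cos(-70°) = 13.1540*0.34202 = 4.4989
b = 13.1540*sin(-70°) = 13.1540*(-0.93969) = -12.3607

4.4989 - 12.3607i


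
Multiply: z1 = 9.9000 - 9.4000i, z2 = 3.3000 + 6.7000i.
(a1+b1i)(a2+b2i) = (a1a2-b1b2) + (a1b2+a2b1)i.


Real = 9.9*3.3 - (-9.4)*6.7 = 32.67 - (-62.98) = 95.65
Imag = 9.9*6.7 + 3.3*(-9.4) = 66.33 - (31.02) = 35.31

95.6500 + 35.3100i


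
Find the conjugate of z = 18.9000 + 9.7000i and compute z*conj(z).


z_bar = 18.9000 - 9.7000i
z*z_bar = 18.9^2 + 9.7^2 = 357.21 + 94.09 = 451.3

z_bar = 18.9000 - 9.7000i, z*z_bar = 451.3


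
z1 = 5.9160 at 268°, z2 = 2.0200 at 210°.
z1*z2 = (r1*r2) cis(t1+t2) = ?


r = 5.9160 * 2.0200 = 11.9503
theta = 268° + 210° = 478° = 118° (mod 360)

11.9503 cis(118°)


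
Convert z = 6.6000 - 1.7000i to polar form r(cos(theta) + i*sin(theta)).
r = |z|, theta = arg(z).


r = sqrt(43.56+2.89) = sqrt(46.45) = 6.8154
theta = atan2(-1.7, 6.6) = -14.4440 degrees

r = 6.8154, theta = -14.4440 degrees


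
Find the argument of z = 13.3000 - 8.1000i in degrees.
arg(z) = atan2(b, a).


Re = 13.3, Im = -8.1
arg = atan2(-8.1, 13.3) = -31.3424 degrees

arg(z) = -31.3424 degrees


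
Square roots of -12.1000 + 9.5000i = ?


|z| = sqrt(146.41+90.25) = 15.3838
sqrt((|z|+a)/2) = sqrt((15.3838+(-12.1))/2) = sqrt(1.6419) = 1.2814
sqrt((|z|-a)/2) = sqrt((15.3838-(-12.1))/2) = sqrt(13.7419) = 3.7070

±(1.2814 + 3.7070i) i.e. 1.2814 + 3.7070i and -1.2814 - 3.7070i


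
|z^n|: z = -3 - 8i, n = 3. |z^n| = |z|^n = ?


|z| = sqrt(9+64) = sqrt(73) = 8.5440
|z^3| = |z|^3 = (sqrt(73))^3 = 73*sqrt(73)

|z^3| = 73*sqrt(73) ≈ 623.7123


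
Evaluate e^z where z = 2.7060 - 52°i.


e^2.7060 = 14.9693
cos(-52°) = 0.61566
sin(-52°) = -0.78801
Real = 14.9693*0.61566 = 9.2160
Imag = 14.9693*(-0.78801) = -11.7960

9.2160 - 11.7960i


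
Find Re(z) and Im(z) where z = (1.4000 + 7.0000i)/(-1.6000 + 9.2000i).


Multiply by conjugate: (1.4000 + 7.0000i)(-1.6000 - 9.2000i) / ((-1.6)^2 + 9.2^2)
Numerator real = 1.4*(-1.6) + 7*9.2 = 62.16
Numerator imag = 7*(-1.6) - 1.4*9.2 = -24.08
Denominator = 87.2
Re(z) = 62.16/87.2 = 0.7128
Im(z) = -24.08/87.2 = -0.2761

Re(z) = 0.7128, Im(z) = -0.2761


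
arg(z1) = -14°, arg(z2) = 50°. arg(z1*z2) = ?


arg(z1*z2) = -14° + 50° = 36°
Normalized to (-180°, 180°]: 36°

36°


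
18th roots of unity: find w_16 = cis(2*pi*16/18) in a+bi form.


Angle = 360*16/18 = 320°
a = cos(320°) = 0.7660
b = sin(320°) = -0.6428

0.7660 - 0.6428i


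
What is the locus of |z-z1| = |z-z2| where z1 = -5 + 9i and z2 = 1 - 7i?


Equal distances means the locus is the perpendicular bisector of z1 and z2.
Midpoint = ((-5+1)/2, (9+(-7))/2) = (-2.0000, 1.0000)

Perpendicular bisector through (-2.0000, 1.0000)


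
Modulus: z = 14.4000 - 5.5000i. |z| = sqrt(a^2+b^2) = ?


|z| = sqrt(14.4^2 + (-5.5)^2) = sqrt(207.36 + 30.25) = sqrt(237.61) = 15.4146

|z| = 15.4146


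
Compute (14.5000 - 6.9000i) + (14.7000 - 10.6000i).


Real: 14.5 + 14.7 = 29.2
Imag: -6.9 - 10.6 = -17.5

29.2000 - 17.5000i


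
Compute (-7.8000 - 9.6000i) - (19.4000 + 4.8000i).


Real: -7.8 - 19.4 = -27.2
Imag: -9.6 - 4.8 = -14.4

-27.2000 - 14.4000i


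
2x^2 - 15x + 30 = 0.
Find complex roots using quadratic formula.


disc = (-15)^2 - 4*2*30 = 225 - 240 = -15
sqrt(|disc|) = sqrt(15) = 3.8730
Real part = 15/(2*2) = 3.7500
Imag part = 3.8730/(2*2) = 0.9682

3.7500 ± 0.9682i


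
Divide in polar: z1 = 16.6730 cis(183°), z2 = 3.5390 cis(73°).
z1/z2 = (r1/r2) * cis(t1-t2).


r = 16.6730 / 3.5390 = 4.7112
theta = 183° - 73° = 110° = 110° (mod 360)

4.7112 cis(110°)


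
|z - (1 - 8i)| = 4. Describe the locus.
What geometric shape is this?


|z - z0| = r is a circle with center z0 and radius r.
Center = (1, -8), radius = 4

Circle with center (1, -8) and radius 4


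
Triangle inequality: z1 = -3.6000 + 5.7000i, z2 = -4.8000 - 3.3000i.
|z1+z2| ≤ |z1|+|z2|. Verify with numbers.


|z1| = sqrt((-3.6)^2 + 5.7^2) = sqrt(45.45) = 6.7417
|z2| = sqrt((-4.8)^2 + (-3.3)^2) = sqrt(33.93) = 5.8249
z1+z2 = -8.4000 + 2.4000i
|z1+z2| = sqrt(76.32) = 8.7361
|z1|+|z2| = 6.7417 + 5.8249 = 12.5666

|z1+z2| = 8.7361 ≤ |z1|+|z2| = 12.5666 (verified)


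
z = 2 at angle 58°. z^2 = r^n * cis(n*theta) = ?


r^2 = 2^2 = 4
n*theta = 2*58° = 116° = 116° (mod 360)
a = 4*cos(116°) = -1.7535
b = 4*sin(116°) = 3.5952

4 cis(116°) = -1.7535 + 3.5952i


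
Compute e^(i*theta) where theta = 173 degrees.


cos(173°) = -0.9925
sin(173°) = 0.1219

e^(i*173°) = -0.9925 + 0.1219i


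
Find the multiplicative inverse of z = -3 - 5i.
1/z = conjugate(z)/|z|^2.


|z|^2 = 9+25 = 34
1/z = (-3 + 5i)/34

1/z = -0.0882 + 0.1471i


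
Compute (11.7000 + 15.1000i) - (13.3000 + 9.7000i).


Real: 11.7 - 13.3 = -1.6
Imag: 15.1 - 9.7 = 5.4

-1.6000 + 5.4000i


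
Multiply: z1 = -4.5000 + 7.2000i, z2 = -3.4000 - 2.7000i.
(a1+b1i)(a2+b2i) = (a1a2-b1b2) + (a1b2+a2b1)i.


Real = -4.5*(-3.4) - 7.2*(-2.7) = 15.3 - (-19.44) = 34.74
Imag = -4.5*(-2.7) - (3.4)*7.2 = 12.15 - (24.48) = -12.33

34.7400 - 12.3300i


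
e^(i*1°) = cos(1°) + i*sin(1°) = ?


cos(1°) = 0.9998
sin(1°) = 0.0175

e^(i*1°) = 0.9998 + 0.0175i


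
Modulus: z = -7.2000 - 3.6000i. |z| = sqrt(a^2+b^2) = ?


|z| = sqrt((-7.2)^2 + (-3.6)^2) = sqrt(51.84 + 12.96) = sqrt(64.8) = 8.0498

|z| = 8.0498


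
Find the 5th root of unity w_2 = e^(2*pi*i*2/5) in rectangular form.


Angle = 360*2/5 = 144°
a = cos(144°) = -0.8090
b = sin(144°) = 0.5878

-0.8090 + 0.5878i


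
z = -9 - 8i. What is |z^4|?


|z| = sqrt(81+64) = sqrt(145) = 12.0416
|z^4| = |z|^4 = (sqrt(145))^4 = 145^2 = 21025

|z^4| = 21025


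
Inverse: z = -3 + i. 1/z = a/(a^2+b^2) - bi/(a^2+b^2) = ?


|z|^2 = 9+1 = 10
1/z = (-3 - 1i)/10

1/z = -0.3000 - 0.1000i


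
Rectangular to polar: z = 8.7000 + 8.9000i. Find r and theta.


r = sqrt(75.69+79.21) = sqrt(154.9) = 12.4459
theta = atan2(8.9, 8.7) = 45.6511 degrees

r = 12.4459, theta = 45.6511 degrees


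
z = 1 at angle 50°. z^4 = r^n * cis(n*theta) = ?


r^4 = 1^4 = 1
n*theta = 4*50° = 200° = 200° (mod 360)
a = 1*cos(200°) = -0.9397
b = 1*sin(200°) = -0.3420

1 cis(200°) = -0.9397 - 0.3420i


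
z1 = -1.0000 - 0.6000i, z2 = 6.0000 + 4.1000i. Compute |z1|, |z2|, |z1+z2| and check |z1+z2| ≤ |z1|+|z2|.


|z1| = sqrt((-1)^2 + (-0.6)^2) = sqrt(1.36) = 1.1662
|z2| = sqrt(6^2 + 4.1^2) = sqrt(52.81) = 7.2670
z1+z2 = 5.0000 + 3.5000i
|z1+z2| = sqrt(37.25) = 6.1033
|z1|+|z2| = 1.1662 + 7.2670 = 8.4332

|z1+z2| = 6.1033 ≤ |z1|+|z2| = 8.4332 (verified)


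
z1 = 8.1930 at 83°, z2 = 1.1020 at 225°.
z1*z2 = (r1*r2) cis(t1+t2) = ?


r = 8.1930 * 1.1020 = 9.0287
theta = 83° + 225° = 308° = 308° (mod 360)

9.0287 cis(308°)


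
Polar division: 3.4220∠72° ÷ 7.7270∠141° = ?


r = 3.4220 / 7.7270 = 0.4429
theta = 72° - 141° = -69° = 291° (mod 360)

0.4429 cis(291°)


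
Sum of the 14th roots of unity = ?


The sum of all 14th roots of unity is 0.
Geometric series: (1 - w^14)/(1 - w) = (1-1)/(1-w) = 0 since w^14 = 1, w ≠ 1.
Alternatively: coefficient of z^13 in z^14 - 1 is 0.

0


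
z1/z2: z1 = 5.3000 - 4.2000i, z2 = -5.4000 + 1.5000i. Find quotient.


Conjugate of z2 = -5.4000 - 1.5000i
Numerator: (5.3000 - 4.2000i)(-5.4000 - 1.5000i) = -34.9200 + 14.7300i
Denominator: (-5.4)^2 + 1.5^2 = 31.41
Result = (-34.9200 + 14.7300i)/31.41

-1.1117 + 0.4690i


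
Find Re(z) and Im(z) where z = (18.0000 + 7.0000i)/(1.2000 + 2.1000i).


Multiply by conjugate: (18.0000 + 7.0000i)(1.2000 - 2.1000i) / (1.2^2 + 2.1^2)
Numerator real = 18*1.2 + 7*2.1 = 36.3
Numerator imag = 7*1.2 - 18*2.1 = -29.4
Denominator = 5.85
Re(z) = 36.3/5.85 = 6.2051
Im(z) = -29.4/5.85 = -5.0256

Re(z) = 6.2051, Im(z) = -5.0256


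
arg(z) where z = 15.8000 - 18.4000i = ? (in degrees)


Re = 15.8, Im = -18.4
arg = atan2(-18.4, 15.8) = -49.3475 degrees

arg(z) = -49.3475 degrees


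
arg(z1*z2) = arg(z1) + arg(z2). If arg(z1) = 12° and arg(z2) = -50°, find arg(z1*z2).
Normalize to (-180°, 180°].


arg(z1*z2) = 12° - 50° = -38°
Normalized to (-180°, 180°]: -38°

-38°


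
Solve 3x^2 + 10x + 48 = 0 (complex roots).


disc = 10^2 - 4*3*48 = 100 - 576 = -476
sqrt(|disc|) = sqrt(476) = 21.8174
Real part = -10/(2*3) = -1.6667
Imag part = 21.8174/(2*3) = 3.6362

-1.6667 ± 3.6362i


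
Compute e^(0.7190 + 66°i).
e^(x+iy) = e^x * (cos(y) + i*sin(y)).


e^0.7190 = 2.0524
cos(66°) = 0.40674
sin(66°) = 0.9135
Real = 2.0524*0.40674 = 0.8348
Imag = 2.0524*0.9135 = 1.8749

0.8348 + 1.8749i


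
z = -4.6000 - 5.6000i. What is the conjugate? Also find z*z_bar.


z_bar = -4.6000 + 5.6000i
z*z_bar = (-4.6)^2 + (-5.6)^2 = 21.16 + 31.36 = 52.52

z_bar = -4.6000 + 5.6000i, z*z_bar = 52.52


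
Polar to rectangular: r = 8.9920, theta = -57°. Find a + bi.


a = 8.9920*cos(-57°) = 8.9920*0.54464 = 4.8974
b = 8.9920*sin(-57°) = 8.9920*(-0.83867) = -7.5413

4.8974 - 7.5413i


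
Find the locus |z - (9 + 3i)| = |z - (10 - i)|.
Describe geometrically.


Equal distances means the locus is the perpendicular bisector of z1 and z2.
Midpoint = ((9+10)/2, (3+(-1))/2) = (9.5000, 1.0000)

Perpendicular bisector through (9.5000, 1.0000)


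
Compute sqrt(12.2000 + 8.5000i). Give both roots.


|z| = sqrt(148.84+72.25) = 14.8691
sqrt((|z|+a)/2) = sqrt((14.8691+12.2)/2) = sqrt(13.5345) = 3.6789
sqrt((|z|-a)/2) = sqrt((14.8691-12.2)/2) = sqrt(1.3345) = 1.1552

±(3.6789 + 1.1552i) i.e. 3.6789 + 1.1552i and -3.6789 - 1.1552i


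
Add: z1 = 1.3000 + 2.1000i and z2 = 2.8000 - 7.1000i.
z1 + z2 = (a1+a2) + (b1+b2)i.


Real: 1.3 + 2.8 = 4.1
Imag: 2.1 - 7.1 = -5

4.1000 - 5.0000i


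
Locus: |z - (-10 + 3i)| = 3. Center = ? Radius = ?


|z - z0| = r is a circle with center z0 and radius r.
Center = (-10, 3), radius = 3

Circle with center (-10, 3) and radius 3


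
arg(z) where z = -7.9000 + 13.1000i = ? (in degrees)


Re = -7.9, Im = 13.1
arg = atan2(13.1, -7.9) = 121.0922 degrees

arg(z) = 121.0922 degrees


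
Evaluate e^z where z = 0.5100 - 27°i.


e^0.5100 = 1.6653
cos(-27°) = 0.891
sin(-27°) = -0.454
Real = 1.6653*0.891 = 1.4838
Imag = 1.6653*(-0.454) = -0.7560

1.4838 - 0.7560i


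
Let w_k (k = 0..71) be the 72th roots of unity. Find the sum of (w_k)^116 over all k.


The roots are w_k = w^k with w = e^(2*pi*i/72), and (w^k)^116 = (w^116)^k.
So S = 1 + u + u^2 + ... + u^(71) with u = w^116.
116 = 1*72 + 44, so 116 is not a multiple of 72: u = (w^72)^1 * w^44 = w^44 ≠ 1 (w is a primitive 72th root), while u^72 = (w^72)^116 = 1.
Geometric series: S = (1 - u^72)/(1 - u) = (1 - 1)/(1 - u) = 0

S = 0


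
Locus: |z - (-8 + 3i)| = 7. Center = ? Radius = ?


|z - z0| = r is a circle with center z0 and radius r.
Center = (-8, 3), radius = 7

Circle with center (-8, 3) and radius 7


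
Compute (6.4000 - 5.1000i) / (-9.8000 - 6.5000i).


Conjugate of z2 = -9.8000 + 6.5000i
Numerator: (6.4000 - 5.1000i)(-9.8000 + 6.5000i) = -29.5700 + 91.5800i
Denominator: (-9.8)^2 + (-6.5)^2 = 138.29
Result = (-29.5700 + 91.5800i)/138.29

-0.2138 + 0.6622i


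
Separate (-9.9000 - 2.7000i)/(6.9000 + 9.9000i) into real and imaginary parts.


Multiply by conjugate: (-9.9000 - 2.7000i)(6.9000 - 9.9000i) / (6.9^2 + 9.9^2)
Numerator real = -9.9*6.9 - (2.7)*9.9 = -95.04
Numerator imag = -2.7*6.9 - (-9.9)*9.9 = 79.38
Denominator = 145.62
Re(z) = -95.04/145.62 = -0.6527
Im(z) = 79.38/145.62 = 0.5451

Re(z) = -0.6527, Im(z) = 0.5451


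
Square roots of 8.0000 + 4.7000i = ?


|z| = sqrt(64+22.09) = 9.2785
sqrt((|z|+a)/2) = sqrt((9.2785+8)/2) = sqrt(8.6392) = 2.9393
sqrt((|z|-a)/2) = sqrt((9.2785-8)/2) = sqrt(0.6392) = 0.7995

±(2.9393 + 0.7995i) i.e. 2.9393 + 0.7995i and -2.9393 - 0.7995i


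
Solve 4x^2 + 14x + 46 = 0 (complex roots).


disc = 14^2 - 4*4*46 = 196 - 736 = -540
sqrt(|disc|) = sqrt(540) = 23.2379
Real part = -14/(2*4) = -1.7500
Imag part = 23.2379/(2*4) = 2.9047

-1.7500 ± 2.9047i


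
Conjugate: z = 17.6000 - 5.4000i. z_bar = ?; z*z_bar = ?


z_bar = 17.6000 + 5.4000i
z*z_bar = 17.6^2 + (-5.4)^2 = 309.76 + 29.16 = 338.92

z_bar = 17.6000 + 5.4000i, z*z_bar = 338.92


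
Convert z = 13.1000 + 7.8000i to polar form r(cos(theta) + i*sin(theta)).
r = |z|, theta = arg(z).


r = sqrt(171.61+60.84) = sqrt(232.45) = 15.2463
theta = atan2(7.8, 13.1) = 30.7704 degrees

r = 15.2463, theta = 30.7704 degrees


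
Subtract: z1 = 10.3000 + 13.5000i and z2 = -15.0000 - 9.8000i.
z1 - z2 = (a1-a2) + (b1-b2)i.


Real: 10.3 + 15 = 25.3
Imag: 13.5 + 9.8 = 23.3

25.3000 + 23.3000i


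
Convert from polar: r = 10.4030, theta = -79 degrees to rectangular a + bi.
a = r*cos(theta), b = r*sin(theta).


a = 10.4030*cos(-79°) = 10.4030*0.19081 = 1.9850
b = 10.4030*sin(-79°) = 10.4030*(-0.98163) = -10.2119

1.9850 - 10.2119i


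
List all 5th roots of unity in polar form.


The 5th roots of unity are cis(360k/5°) for k=0..4
Angle step = 360/5 = 72°
Primitive root: cis(72°)
Primitive root = 0.3090 + 0.9511i

5 roots at angles: 0°, 72°, 144°, 216°, 288°


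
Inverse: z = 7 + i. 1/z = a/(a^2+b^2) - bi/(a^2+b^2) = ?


|z|^2 = 49+1 = 50
1/z = (7 - 1i)/50

1/z = 0.1400 - 0.0200i


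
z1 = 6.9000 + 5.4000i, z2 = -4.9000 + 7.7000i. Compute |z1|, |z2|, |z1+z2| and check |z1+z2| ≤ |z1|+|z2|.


|z1| = sqrt(6.9^2 + 5.4^2) = sqrt(76.77) = 8.7618
|z2| = sqrt((-4.9)^2 + 7.7^2) = sqrt(83.3) = 9.1269
z1+z2 = 2.0000 + 13.1000i
|z1+z2| = sqrt(175.61) = 13.2518
|z1|+|z2| = 8.7618 + 9.1269 = 17.8887

|z1+z2| = 13.2518 ≤ |z1|+|z2| = 17.8887 (verified)


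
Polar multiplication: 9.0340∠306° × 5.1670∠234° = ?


r = 9.0340 * 5.1670 = 46.6787
theta = 306° + 234° = 540° = 180° (mod 360)

46.6787 cis(180°)


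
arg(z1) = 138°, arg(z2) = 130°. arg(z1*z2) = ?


arg(z1*z2) = 138° + 130° = 268°
Normalized to (-180°, 180°]: -92°

-92°


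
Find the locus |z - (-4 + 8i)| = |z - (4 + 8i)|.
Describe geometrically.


Equal distances means the locus is the perpendicular bisector of z1 and z2.
Midpoint = ((-4+4)/2, (8+8)/2) = (0, 8.0000)

Perpendicular bisector through (0, 8.0000)


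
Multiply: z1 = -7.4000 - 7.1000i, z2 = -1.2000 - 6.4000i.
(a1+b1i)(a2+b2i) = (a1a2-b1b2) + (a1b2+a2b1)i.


Real = -7.4*(-1.2) - (-7.1)*(-6.4) = 8.88 - 45.44 = -36.56
Imag = -7.4*(-6.4) - (1.2)*(-7.1) = 47.36 + 8.52 = 55.88

-36.5600 + 55.8800i


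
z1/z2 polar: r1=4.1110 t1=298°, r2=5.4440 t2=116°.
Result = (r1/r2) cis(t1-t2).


r = 4.1110 / 5.4440 = 0.7551
theta = 298° - 116° = 182° = 182° (mod 360)

0.7551 cis(182°)


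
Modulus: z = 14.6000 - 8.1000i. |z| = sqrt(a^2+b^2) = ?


|z| = sqrt(14.6^2 + (-8.1)^2) = sqrt(213.16 + 65.61) = sqrt(278.77) = 16.6964

|z| = 16.6964


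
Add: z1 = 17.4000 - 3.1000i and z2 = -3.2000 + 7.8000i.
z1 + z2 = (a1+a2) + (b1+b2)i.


Real: 17.4 - 3.2 = 14.2
Imag: -3.1 + 7.8 = 4.7

14.2000 + 4.7000i


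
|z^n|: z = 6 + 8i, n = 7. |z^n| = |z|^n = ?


|z| = sqrt(36+64) = sqrt(100) = 10
|z^7| = |z|^7 = 10^7 = 10000000

|z^7| = 10000000


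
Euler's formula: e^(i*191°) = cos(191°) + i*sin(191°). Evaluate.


cos(191°) = -0.9816
sin(191°) = -0.1908

e^(i*191°) = -0.9816 - 0.1908i


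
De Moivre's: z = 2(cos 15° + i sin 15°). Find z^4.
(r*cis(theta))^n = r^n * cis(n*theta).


r^4 = 2^4 = 16
n*theta = 4*15° = 60° = 60° (mod 360)
a = 16*cos(60°) = 8.0000
b = 16*sin(60°) = 13.8564

16 cis(60°) = 8.0000 + 13.8564i


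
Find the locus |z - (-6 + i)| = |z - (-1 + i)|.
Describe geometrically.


Equal distances means the locus is the perpendicular bisector of z1 and z2.
Midpoint = ((-6+(-1))/2, (1+1)/2) = (-3.5000, 1.0000)

Perpendicular bisector through (-3.5000, 1.0000)


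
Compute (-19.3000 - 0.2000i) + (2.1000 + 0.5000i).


Real: -19.3 + 2.1 = -17.2
Imag: -0.2 + 0.5 = 0.3

-17.2000 + 0.3000i


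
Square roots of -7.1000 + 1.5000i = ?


|z| = sqrt(50.41+2.25) = 7.2567
sqrt((|z|+a)/2) = sqrt((7.2567+(-7.1))/2) = sqrt(0.0784) = 0.2799
sqrt((|z|-a)/2) = sqrt((7.2567-(-7.1))/2) = sqrt(7.1784) = 2.6792

±(0.2799 + 2.6792i) i.e. 0.2799 + 2.6792i and -0.2799 - 2.6792i


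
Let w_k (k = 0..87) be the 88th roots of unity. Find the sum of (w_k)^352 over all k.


The roots are w_k = w^k with w = e^(2*pi*i/88), and (w^k)^352 = (w^352)^k.
So S = 1 + u + u^2 + ... + u^(87) with u = w^352.
352 = 4*88 + 0, so 352 is a multiple of 88 and u = (w^88)^4 = 1.
Every one of the 88 terms equals 1: S = 88

S = 88


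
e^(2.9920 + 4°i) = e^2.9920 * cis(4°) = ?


e^2.9920 = 19.9255
cos(4°) = 0.997564
sin(4°) = 0.069756
Real = 19.9255*0.997564 = 19.8770
Imag = 19.9255*0.069756 = 1.3899

19.8770 + 1.3899i


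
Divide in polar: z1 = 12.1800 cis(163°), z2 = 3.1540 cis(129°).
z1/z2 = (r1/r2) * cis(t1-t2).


r = 12.1800 / 3.1540 = 3.8618
theta = 163° - 129° = 34° = 34° (mod 360)

3.8618 cis(34°)


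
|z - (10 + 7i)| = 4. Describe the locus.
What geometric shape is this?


|z - z0| = r is a circle with center z0 and radius r.
Center = (10, 7), radius = 4

Circle with center (10, 7) and radius 4


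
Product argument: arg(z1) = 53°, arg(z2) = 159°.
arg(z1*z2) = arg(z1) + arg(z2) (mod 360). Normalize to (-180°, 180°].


arg(z1*z2) = 53° + 159° = 212°
Normalized to (-180°, 180°]: -148°

-148°


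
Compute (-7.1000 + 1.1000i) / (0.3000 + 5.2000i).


Conjugate of z2 = 0.3000 - 5.2000i
Numerator: (-7.1000 + 1.1000i)(0.3000 - 5.2000i) = 3.5900 + 37.2500i
Denominator: 0.3^2 + 5.2^2 = 27.13
Result = (3.5900 + 37.2500i)/27.13

0.1323 + 1.3730i


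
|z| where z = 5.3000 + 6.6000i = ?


|z| = sqrt(5.3^2 + 6.6^2) = sqrt(28.09 + 43.56) = sqrt(71.65) = 8.4646

|z| = 8.4646


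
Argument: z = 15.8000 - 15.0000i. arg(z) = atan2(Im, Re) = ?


Re = 15.8, Im = -15
arg = atan2(-15, 15.8) = -43.5121 degrees

arg(z) = -43.5121 degrees


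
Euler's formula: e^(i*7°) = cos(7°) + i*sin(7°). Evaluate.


cos(7°) = 0.9925
sin(7°) = 0.1219

e^(i*7°) = 0.9925 + 0.1219i


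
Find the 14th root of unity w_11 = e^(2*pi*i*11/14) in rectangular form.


Angle = 360*11/14 = 282.8571°
a = cos(282.8571°) = 0.2225
b = sin(282.8571°) = -0.9749

0.2225 - 0.9749i


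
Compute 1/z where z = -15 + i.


|z|^2 = 225+1 = 226
1/z = (-15 - 1i)/226

1/z = -0.0664 - 0.0044i


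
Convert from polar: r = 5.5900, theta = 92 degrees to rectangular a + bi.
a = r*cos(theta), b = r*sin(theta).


a = 5.5900*cos(92°) = 5.5900*(-0.0349) = -0.1951
b = 5.5900*sin(92°) = 5.5900*0.9994 = 5.5866

-0.1951 + 5.5866i


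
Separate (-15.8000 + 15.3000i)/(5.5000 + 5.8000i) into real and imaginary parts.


Multiply by conjugate: (-15.8000 + 15.3000i)(5.5000 - 5.8000i) / (5.5^2 + 5.8^2)
Numerator real = -15.8*5.5 + 15.3*5.8 = 1.84
Numerator imag = 15.3*5.5 - (-15.8)*5.8 = 175.79
Denominator = 63.89
Re(z) = 1.84/63.89 = 0.0288
Im(z) = 175.79/63.89 = 2.7514

Re(z) = 0.0288, Im(z) = 2.7514


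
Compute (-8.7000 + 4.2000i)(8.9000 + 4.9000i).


Real = -8.7*8.9 - 4.2*4.9 = -77.43 - 20.58 = -98.01
Imag = -8.7*4.9 + 8.9*4.2 = -42.63 + 37.38 = -5.25

-98.0100 - 5.2500i


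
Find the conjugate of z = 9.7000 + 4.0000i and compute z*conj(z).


z_bar = 9.7000 - 4.0000i
z*z_bar = 9.7^2 + 4^2 = 94.09 + 16 = 110.09

z_bar = 9.7000 - 4.0000i, z*z_bar = 110.09


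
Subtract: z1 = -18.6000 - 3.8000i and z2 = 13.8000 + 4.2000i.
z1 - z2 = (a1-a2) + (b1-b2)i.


Real: -18.6 - 13.8 = -32.4
Imag: -3.8 - 4.2 = -8

-32.4000 - 8.0000i


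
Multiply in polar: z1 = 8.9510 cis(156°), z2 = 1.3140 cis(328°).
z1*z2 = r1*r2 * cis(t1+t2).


r = 8.9510 * 1.3140 = 11.7616
theta = 156° + 328° = 484° = 124° (mod 360)

11.7616 cis(124°)


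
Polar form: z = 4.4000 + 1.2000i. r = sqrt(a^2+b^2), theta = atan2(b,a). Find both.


r = sqrt(19.36+1.44) = sqrt(20.8) = 4.5607
theta = atan2(1.2, 4.4) = 15.2551 degrees

r = 4.5607, theta = 15.2551 degrees


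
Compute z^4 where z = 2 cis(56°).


r^4 = 2^4 = 16
n*theta = 4*56° = 224° = 224° (mod 360)
a = 16*cos(224°) = -11.5094
b = 16*sin(224°) = -11.1145

16 cis(224°) = -11.5094 - 11.1145i


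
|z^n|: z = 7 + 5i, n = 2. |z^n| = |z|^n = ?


|z| = sqrt(49+25) = sqrt(74) = 8.6023
|z^2| = |z|^2 = (sqrt(74))^2 = 74

|z^2| = 74


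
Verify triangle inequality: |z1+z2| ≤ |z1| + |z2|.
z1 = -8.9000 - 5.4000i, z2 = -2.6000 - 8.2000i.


|z1| = sqrt((-8.9)^2 + (-5.4)^2) = sqrt(108.37) = 10.4101
|z2| = sqrt((-2.6)^2 + (-8.2)^2) = sqrt(74) = 8.6023
z1+z2 = -11.5000 - 13.6000i
|z1+z2| = sqrt(317.21) = 17.8104
|z1|+|z2| = 10.4101 + 8.6023 = 19.0124

|z1+z2| = 17.8104 ≤ |z1|+|z2| = 19.0124 (verified)


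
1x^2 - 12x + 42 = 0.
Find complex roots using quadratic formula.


disc = (-12)^2 - 4*1*42 = 144 - 168 = -24
sqrt(|disc|) = sqrt(24) = 4.8990
Real part = 12/(2*1) = 6.0000
Imag part = 4.8990/(2*1) = 2.4495

6.0000 ± 2.4495i


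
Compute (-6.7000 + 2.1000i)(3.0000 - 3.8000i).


Real = -6.7*3 - 2.1*(-3.8) = -20.1 - (-7.98) = -12.12
Imag = -6.7*(-3.8) + 3*2.1 = 25.46 + 6.3 = 31.76

-12.1200 + 31.7600i


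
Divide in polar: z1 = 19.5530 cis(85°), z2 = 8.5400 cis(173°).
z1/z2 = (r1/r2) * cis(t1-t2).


r = 19.5530 / 8.5400 = 2.2896
theta = 85° - 173° = -88° = 272° (mod 360)

2.2896 cis(272°)


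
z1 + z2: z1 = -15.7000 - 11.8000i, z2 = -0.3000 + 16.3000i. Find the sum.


Real: -15.7 - 0.3 = -16
Imag: -11.8 + 16.3 = 4.5

-16.0000 + 4.5000i


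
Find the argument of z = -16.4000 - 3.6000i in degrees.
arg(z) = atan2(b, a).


Re = -16.4, Im = -3.6
arg = atan2(-3.6, -16.4) = -167.6192 degrees

arg(z) = -167.6192 degrees


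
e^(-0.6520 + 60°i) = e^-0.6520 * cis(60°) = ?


e^-0.6520 = 0.5210
cos(60°) = 0.5
sin(60°) = 0.866
Real = 0.5210*0.5 = 0.2605
Imag = 0.5210*0.866 = 0.4512

0.2605 + 0.4512i


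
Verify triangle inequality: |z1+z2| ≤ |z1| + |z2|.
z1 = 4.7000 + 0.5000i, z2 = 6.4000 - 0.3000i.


|z1| = sqrt(4.7^2 + 0.5^2) = sqrt(22.34) = 4.7265
|z2| = sqrt(6.4^2 + (-0.3)^2) = sqrt(41.05) = 6.4070
z1+z2 = 11.1000 + 0.2000i
|z1+z2| = sqrt(123.25) = 11.1018
|z1|+|z2| = 4.7265 + 6.4070 = 11.1335

|z1+z2| = 11.1018 ≤ |z1|+|z2| = 11.1335 (verified)


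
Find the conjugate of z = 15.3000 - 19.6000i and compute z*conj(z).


z_bar = 15.3000 + 19.6000i
z*z_bar = 15.3^2 + (-19.6)^2 = 234.09 + 384.16 = 618.25

z_bar = 15.3000 + 19.6000i, z*z_bar = 618.25


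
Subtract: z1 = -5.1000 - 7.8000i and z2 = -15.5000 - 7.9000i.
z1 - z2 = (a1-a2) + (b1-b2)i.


Real: -5.1 + 15.5 = 10.4
Imag: -7.8 + 7.9 = 0.1

10.4000 + 0.1000i


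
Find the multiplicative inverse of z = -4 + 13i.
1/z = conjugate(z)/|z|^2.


|z|^2 = 16+169 = 185
1/z = (-4 - 13i)/185

1/z = -0.0216 - 0.0703i


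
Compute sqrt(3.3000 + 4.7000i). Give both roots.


|z| = sqrt(10.89+22.09) = 5.7428
sqrt((|z|+a)/2) = sqrt((5.7428+3.3)/2) = sqrt(4.5214) = 2.1264
sqrt((|z|-a)/2) = sqrt((5.7428-3.3)/2) = sqrt(1.2214) = 1.1052

±(2.1264 + 1.1052i) i.e. 2.1264 + 1.1052i and -2.1264 - 1.1052i
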